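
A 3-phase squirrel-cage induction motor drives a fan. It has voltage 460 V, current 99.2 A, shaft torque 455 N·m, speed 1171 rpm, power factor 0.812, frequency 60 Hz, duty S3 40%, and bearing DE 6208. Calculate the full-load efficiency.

86.9 %

ω = 2π × 1171/60 = 122.6 rad/s; P_out = τω = 455 × 122.6 = 55783 W
P_in = √3·V_L·I_L·cosφ = 1.732 × 460 × 99.2 × 0.812 = 64176 W
η = P_out / P_in = 55783 / 64176 = 0.869 = 86.9%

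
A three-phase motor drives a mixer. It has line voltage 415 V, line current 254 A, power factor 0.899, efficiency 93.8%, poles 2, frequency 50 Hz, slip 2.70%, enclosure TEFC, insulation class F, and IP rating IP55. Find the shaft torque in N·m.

504 N·m

P_in = √3·V·I·cosφ = 1.732 × 415 × 254 × 0.899 = 164131 W
P_out = η·P_in = 0.938 × 164131 = 153955 W
n_s = 120×50/2 = 3000 rpm; n = 3000×(1−0.027) = 2919 rpm
ω = 2π×2919/60 = 305.7 rad/s
τ = P_out/ω = 153955/305.7 = 504 N·m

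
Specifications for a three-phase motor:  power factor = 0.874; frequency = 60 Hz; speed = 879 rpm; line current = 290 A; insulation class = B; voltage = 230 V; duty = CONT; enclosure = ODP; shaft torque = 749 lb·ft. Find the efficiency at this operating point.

92.6 %

τ = 749 lb·ft × 1.356 = 1016 N·m
ω = 2π × 879/60 = 92.05 rad/s; P_out = τω = 1016 × 92.05 = 93523 W
P_in = √3·V_L·I_L·cosφ = 1.732 × 230 × 290 × 0.874 = 100968 W
η = P_out / P_in = 93523 / 100968 = 0.926 = 92.6%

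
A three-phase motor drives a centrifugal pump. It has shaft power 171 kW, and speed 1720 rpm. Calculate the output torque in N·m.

949 N·m

ω = 2π × 1720/60 = 180.1 rad/s
τ = P/ω = 171000/180.1 = 949 N·m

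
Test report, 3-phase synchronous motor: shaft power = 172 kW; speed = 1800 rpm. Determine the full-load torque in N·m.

ω = 2π × 1800/60 = 188.5 rad/s
τ = P/ω = 172000/188.5 = 912 N·m

912 N·m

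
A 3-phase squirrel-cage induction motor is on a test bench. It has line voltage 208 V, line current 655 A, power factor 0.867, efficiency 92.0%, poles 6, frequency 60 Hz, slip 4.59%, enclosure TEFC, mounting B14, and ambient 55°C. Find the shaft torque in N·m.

P_in = √3·V·I·cosφ = 1.732 × 208 × 655 × 0.867 = 204584 W
P_out = η·P_in = 0.92 × 204584 = 188217 W
n_s = 120×60/6 = 1200 rpm; n = 1200×(1−0.0459) = 1145 rpm
ω = 2π×1145/60 = 119.9 rad/s
τ = P_out/ω = 188217/119.9 = 1570 N·m

1570 N·m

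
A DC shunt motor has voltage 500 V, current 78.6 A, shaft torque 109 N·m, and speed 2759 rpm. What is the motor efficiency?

80.1 %

ω = 2π × 2759/60 = 288.9 rad/s; P_out = τω = 109 × 288.9 = 31490 W
P_in = V·I = 500 × 78.6 = 39300 W
η = P_out / P_in = 31490 / 39300 = 0.801 = 80.1%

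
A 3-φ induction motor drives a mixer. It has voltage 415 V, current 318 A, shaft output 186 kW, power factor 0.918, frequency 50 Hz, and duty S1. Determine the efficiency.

88.6 %

P_out = 186 kW = 186000 W
P_in = √3·V_L·I_L·cosφ = 1.732 × 415 × 318 × 0.918 = 209829 W
η = P_out / P_in = 186000 / 209829 = 0.886 = 88.6%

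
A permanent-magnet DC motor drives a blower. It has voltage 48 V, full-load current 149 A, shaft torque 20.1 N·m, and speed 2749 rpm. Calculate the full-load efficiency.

ω = 2π × 2749/60 = 287.9 rad/s; P_out = τω = 20.1 × 287.9 = 5787 W
P_in = V·I = 48 × 149 = 7152 W
η = P_out / P_in = 5787 / 7152 = 0.809 = 80.9%

80.9 %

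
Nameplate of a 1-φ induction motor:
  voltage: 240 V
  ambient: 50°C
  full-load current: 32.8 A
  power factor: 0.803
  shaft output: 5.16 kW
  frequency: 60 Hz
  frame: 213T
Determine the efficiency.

P_out = 5.16 kW = 5160 W
P_in = V·I·cosφ = 240 × 32.8 × 0.803 = 6321 W
η = P_out / P_in = 5160 / 6321 = 0.816 = 81.6%

81.6 %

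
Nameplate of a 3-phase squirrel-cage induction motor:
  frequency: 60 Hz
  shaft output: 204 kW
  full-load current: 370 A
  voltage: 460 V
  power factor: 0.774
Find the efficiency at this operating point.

P_out = 204 kW = 204000 W
P_in = √3·V_L·I_L·cosφ = 1.732 × 460 × 370 × 0.774 = 228165 W
η = P_out / P_in = 204000 / 228165 = 0.894 = 89.4%

89.4 %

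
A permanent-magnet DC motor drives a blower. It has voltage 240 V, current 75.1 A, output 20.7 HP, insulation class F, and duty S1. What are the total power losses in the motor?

P_in = V·I = 240×75.1 = 18024 W
P_out = 20.7×746 = 15442 W
Losses = P_in − P_out = 18024 − 15442 = 2582 W

2580 W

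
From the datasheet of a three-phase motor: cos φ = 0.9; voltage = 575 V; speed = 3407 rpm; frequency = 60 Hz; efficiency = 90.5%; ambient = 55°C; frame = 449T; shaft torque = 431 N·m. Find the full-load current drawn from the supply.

190 A

ω = 2π×3407/60 = 356.8 rad/s; P_out = τω = 431 × 356.8 = 153781 W
P_in = P_out / η = 153781 / 0.905 = 169924 W
I_L = P_in / (√3·V_L·cosφ) = 169924 / (1.732 × 575 × 0.9) = 190 A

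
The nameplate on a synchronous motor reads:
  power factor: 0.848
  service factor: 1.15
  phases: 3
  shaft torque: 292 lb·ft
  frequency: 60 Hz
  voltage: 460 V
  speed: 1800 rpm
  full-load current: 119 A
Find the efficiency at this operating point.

τ = 292 lb·ft × 1.356 = 396 N·m
ω = 2π × 1800/60 = 188.5 rad/s; P_out = τω = 396 × 188.5 = 74646 W
P_in = √3·V_L·I_L·cosφ = 1.732 × 460 × 119 × 0.848 = 80399 W
η = P_out / P_in = 74646 / 80399 = 0.928 = 92.8%

92.8 %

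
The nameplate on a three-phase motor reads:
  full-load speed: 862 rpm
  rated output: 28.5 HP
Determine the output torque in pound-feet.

P_out = 28.5 × 746 = 21261 W
ω = 2π × 862/60 = 90.27 rad/s
τ = P_out/ω = 21261/90.27 = 235.5 N·m
In lb·ft: 235.5/1.356 = 174 lb·ft

174 lb·ft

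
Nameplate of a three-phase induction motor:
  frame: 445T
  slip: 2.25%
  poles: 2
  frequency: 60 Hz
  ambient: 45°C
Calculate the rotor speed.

3519 rpm

n_s = 120f/p = 120×60/2 = 3600 rpm
n = n_s(1 − s) = 3600 × (1 − 0.0225) = 3519 rpm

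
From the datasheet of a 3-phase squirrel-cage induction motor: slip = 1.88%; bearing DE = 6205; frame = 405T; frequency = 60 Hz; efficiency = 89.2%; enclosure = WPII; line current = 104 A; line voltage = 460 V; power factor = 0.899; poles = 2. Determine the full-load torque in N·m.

P_in = √3·V·I·cosφ = 1.732 × 460 × 104 × 0.899 = 74490 W
P_out = η·P_in = 0.892 × 74490 = 66445 W
n_s = 120×60/2 = 3600 rpm; n = 3600×(1−0.0188) = 3532 rpm
ω = 2π×3532/60 = 369.9 rad/s
τ = P_out/ω = 66445/369.9 = 180 N·m

180 N·m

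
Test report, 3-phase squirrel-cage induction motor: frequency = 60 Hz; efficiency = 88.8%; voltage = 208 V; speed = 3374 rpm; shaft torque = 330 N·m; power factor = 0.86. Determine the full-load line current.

ω = 2π×3374/60 = 353.3 rad/s; P_out = τω = 330 × 353.3 = 116589 W
P_in = P_out / η = 116589 / 0.888 = 131294 W
I_L = P_in / (√3·V_L·cosφ) = 131294 / (1.732 × 208 × 0.86) = 424 A

424 A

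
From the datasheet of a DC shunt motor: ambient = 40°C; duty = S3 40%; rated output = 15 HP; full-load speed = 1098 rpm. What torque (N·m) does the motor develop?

97.3 N·m

P_out = 15 × 746 = 11190 W
ω = 2π × 1098/60 = 115 rad/s
τ = P_out/ω = 11190/115 = 97.3 N·m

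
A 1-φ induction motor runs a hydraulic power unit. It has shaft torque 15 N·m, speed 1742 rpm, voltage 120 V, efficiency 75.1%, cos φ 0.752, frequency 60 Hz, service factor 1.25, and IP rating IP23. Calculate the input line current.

40.4 A

ω = 2π×1742/60 = 182.4 rad/s; P_out = τω = 15 × 182.4 = 2736 W
P_in = P_out / η = 2736 / 0.751 = 3643 W
I = P_in / (V·cosφ) = 3643 / (120 × 0.752) = 40.4 A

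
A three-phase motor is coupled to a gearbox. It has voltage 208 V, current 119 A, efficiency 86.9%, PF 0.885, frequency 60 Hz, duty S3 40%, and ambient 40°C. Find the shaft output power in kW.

33 kW

P_in = √3·V·I·cosφ = 1.732 × 208 × 119 × 0.885 = 37940 W
P_out = η·P_in = 0.869 × 37940 = 32970 W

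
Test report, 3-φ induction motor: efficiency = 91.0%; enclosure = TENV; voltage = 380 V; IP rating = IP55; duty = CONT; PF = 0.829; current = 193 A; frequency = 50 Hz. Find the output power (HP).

128 HP

P_in = √3·V·I·cosφ = 1.732 × 380 × 193 × 0.829 = 105304 W
P_out = η·P_in = 0.91 × 105304 = 95827 W
= 95827/746 = 128 HP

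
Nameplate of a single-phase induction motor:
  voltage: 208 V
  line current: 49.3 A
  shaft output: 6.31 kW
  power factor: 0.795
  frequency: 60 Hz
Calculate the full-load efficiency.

P_out = 6.31 kW = 6310 W
P_in = V·I·cosφ = 208 × 49.3 × 0.795 = 8152 W
η = P_out / P_in = 6310 / 8152 = 0.774 = 77.4%

77.4 %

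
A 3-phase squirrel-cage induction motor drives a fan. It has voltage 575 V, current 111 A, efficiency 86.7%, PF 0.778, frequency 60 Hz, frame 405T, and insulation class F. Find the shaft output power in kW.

P_in = √3·V·I·cosφ = 1.732 × 575 × 111 × 0.778 = 86004 W
P_out = η·P_in = 0.867 × 86004 = 74565 W

74.6 kW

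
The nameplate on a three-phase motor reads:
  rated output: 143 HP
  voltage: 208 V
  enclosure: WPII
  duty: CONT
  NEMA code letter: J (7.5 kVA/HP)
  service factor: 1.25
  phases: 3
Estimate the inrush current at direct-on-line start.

2980 A

S_LR = 7.5 × 143 = 1072.5 kVA
I_LR = S_LR/(√3·V_L) = 1072500/(1.732×208) = 2980 A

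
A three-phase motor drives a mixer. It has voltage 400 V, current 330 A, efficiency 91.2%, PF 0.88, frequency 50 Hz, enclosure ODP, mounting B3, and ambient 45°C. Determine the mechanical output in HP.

246 HP

P_in = √3·V·I·cosφ = 1.732 × 400 × 330 × 0.88 = 201189 W
P_out = η·P_in = 0.912 × 201189 = 183484 W
= 183484/746 = 246 HP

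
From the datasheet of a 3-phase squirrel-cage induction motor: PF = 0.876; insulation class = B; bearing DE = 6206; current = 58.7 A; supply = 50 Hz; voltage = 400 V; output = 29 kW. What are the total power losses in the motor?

P_in = √3·V·I·cosφ = 1.732×400×58.7×0.876 = 35625 W
P_out = 29000 W
Losses = P_in − P_out = 35625 − 29000 = 6625 W

6.63 kW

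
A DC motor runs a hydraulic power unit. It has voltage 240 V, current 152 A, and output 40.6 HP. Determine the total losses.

6.19 kW

P_in = V·I = 240×152 = 36480 W
P_out = 40.6×746 = 30288 W
Losses = P_in − P_out = 36480 − 30288 = 6192 W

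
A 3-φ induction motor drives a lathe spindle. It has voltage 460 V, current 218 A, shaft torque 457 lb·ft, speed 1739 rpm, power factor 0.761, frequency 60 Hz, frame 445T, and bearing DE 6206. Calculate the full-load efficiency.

τ = 457 lb·ft × 1.356 = 619.7 N·m
ω = 2π × 1739/60 = 182.1 rad/s; P_out = τω = 619.7 × 182.1 = 112847 W
P_in = √3·V_L·I_L·cosφ = 1.732 × 460 × 218 × 0.761 = 132174 W
η = P_out / P_in = 112847 / 132174 = 0.854 = 85.4%

85.4 %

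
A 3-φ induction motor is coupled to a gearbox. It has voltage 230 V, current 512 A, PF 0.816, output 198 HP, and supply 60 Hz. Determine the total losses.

P_in = √3·V·I·cosφ = 1.732×230×512×0.816 = 166432 W
P_out = 198×746 = 147708 W
Losses = P_in − P_out = 166432 − 147708 = 18724 W

18700 W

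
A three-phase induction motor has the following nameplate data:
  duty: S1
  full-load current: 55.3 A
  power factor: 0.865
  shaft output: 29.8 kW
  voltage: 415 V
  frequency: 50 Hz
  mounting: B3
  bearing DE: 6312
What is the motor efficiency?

P_out = 29.8 kW = 29800 W
P_in = √3·V_L·I_L·cosφ = 1.732 × 415 × 55.3 × 0.865 = 34382 W
η = P_out / P_in = 29800 / 34382 = 0.867 = 86.7%

86.7 %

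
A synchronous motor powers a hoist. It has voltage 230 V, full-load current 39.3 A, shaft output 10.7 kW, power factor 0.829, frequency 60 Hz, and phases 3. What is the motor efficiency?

P_out = 10.7 kW = 10700 W
P_in = √3·V_L·I_L·cosφ = 1.732 × 230 × 39.3 × 0.829 = 12978 W
η = P_out / P_in = 10700 / 12978 = 0.824 = 82.4%

82.4 %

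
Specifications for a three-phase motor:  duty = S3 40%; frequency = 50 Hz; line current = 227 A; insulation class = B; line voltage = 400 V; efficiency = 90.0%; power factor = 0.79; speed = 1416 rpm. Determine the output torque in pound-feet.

P_in = √3·V·I·cosφ = 1.732 × 400 × 227 × 0.79 = 124240 W
P_out = η·P_in = 0.9 × 124240 = 111816 W
n = 1416 rpm
ω = 2π×1416/60 = 148.3 rad/s
τ = P_out/ω = 111816/148.3 = 754 N·m
In lb·ft: 754/1.356 = 556 lb·ft

556 lb·ft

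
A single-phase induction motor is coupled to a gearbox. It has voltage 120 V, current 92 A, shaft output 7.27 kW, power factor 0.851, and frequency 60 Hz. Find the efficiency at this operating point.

P_out = 7.27 kW = 7270 W
P_in = V·I·cosφ = 120 × 92 × 0.851 = 9395 W
η = P_out / P_in = 7270 / 9395 = 0.774 = 77.4%

77.4 %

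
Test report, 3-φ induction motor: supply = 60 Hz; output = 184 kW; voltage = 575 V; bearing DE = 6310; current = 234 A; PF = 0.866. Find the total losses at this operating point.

P_in = √3·V·I·cosφ = 1.732×575×234×0.866 = 201813 W
P_out = 184000 W
Losses = P_in − P_out = 201813 − 184000 = 17813 W

17800 W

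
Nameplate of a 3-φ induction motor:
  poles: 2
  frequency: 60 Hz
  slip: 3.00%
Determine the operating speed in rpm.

3492 rpm

n_s = 120f/p = 120×60/2 = 3600 rpm
n = n_s(1 − s) = 3600 × (1 − 0.03) = 3492 rpm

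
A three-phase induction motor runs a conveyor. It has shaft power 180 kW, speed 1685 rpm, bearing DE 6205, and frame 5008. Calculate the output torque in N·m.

ω = 2π × 1685/60 = 176.5 rad/s
τ = P/ω = 180000/176.5 = 1020 N·m

1020 N·m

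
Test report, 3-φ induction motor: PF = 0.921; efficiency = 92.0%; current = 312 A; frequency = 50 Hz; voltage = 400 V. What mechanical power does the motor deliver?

183 kW

P_in = √3·V·I·cosφ = 1.732 × 400 × 312 × 0.921 = 199077 W
P_out = η·P_in = 0.92 × 199077 = 183151 W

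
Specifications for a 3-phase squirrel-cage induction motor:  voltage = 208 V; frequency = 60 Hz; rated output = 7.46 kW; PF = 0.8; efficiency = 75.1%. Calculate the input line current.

34.5 A

P_out = 7.46 kW = 7460 W
P_in = P_out / η = 7460 / 0.751 = 9933 W
I_L = P_in / (√3·V_L·cosφ) = 9933 / (1.732 × 208 × 0.8) = 34.5 A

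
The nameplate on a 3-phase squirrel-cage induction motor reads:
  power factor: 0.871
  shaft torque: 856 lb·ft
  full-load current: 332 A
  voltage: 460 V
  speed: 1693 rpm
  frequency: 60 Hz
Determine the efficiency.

τ = 856 lb·ft × 1.356 = 1161 N·m
ω = 2π × 1693/60 = 177.3 rad/s; P_out = τω = 1161 × 177.3 = 205845 W
P_in = √3·V_L·I_L·cosφ = 1.732 × 460 × 332 × 0.871 = 230389 W
η = P_out / P_in = 205845 / 230389 = 0.893 = 89.3%

89.3 %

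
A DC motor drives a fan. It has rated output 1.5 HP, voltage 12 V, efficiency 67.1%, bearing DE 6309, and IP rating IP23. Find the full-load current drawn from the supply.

P_out = 1.5 × 746 = 1119 W
P_in = P_out / η = 1119 / 0.671 = 1668 W
I = P_in / V = 1668 / 12 = 139 A

139 A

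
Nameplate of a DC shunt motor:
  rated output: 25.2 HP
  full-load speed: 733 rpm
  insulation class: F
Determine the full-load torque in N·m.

245 N·m

P_out = 25.2 × 746 = 18799 W
ω = 2π × 733/60 = 76.76 rad/s
τ = P_out/ω = 18799/76.76 = 245 N·m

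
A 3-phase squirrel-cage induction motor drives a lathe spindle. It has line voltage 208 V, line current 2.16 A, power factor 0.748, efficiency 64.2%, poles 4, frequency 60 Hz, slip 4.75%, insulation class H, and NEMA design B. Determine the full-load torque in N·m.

P_in = √3·V·I·cosφ = 1.732 × 208 × 2.16 × 0.748 = 582 W
P_out = η·P_in = 0.642 × 582 = 374 W
n_s = 120×60/4 = 1800 rpm; n = 1800×(1−0.0475) = 1715 rpm
ω = 2π×1715/60 = 179.6 rad/s
τ = P_out/ω = 374/179.6 = 2.08 N·m

2.08 N·m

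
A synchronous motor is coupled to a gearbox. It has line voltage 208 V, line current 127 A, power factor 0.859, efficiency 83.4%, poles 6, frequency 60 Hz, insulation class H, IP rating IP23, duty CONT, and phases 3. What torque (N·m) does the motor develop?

261 N·m

P_in = √3·V·I·cosφ = 1.732 × 208 × 127 × 0.859 = 39301 W
P_out = η·P_in = 0.834 × 39301 = 32777 W
n = n_s = 120×60/6 = 1200 rpm (synchronous)
ω = 2π×1200/60 = 125.7 rad/s
τ = P_out/ω = 32777/125.7 = 261 N·m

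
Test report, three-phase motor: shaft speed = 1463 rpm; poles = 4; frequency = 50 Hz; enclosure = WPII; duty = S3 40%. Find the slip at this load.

2.47 %

n_s = 120f/p = 120×50/4 = 1500 rpm
s = (n_s − n)/n_s = (1500 − 1463)/1500 = 0.0247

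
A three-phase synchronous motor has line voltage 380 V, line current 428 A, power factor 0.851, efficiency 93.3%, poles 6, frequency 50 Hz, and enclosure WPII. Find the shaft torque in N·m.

2140 N·m

P_in = √3·V·I·cosφ = 1.732 × 380 × 428 × 0.851 = 239720 W
P_out = η·P_in = 0.933 × 239720 = 223659 W
n = n_s = 120×50/6 = 1000 rpm (synchronous)
ω = 2π×1000/60 = 104.7 rad/s
τ = P_out/ω = 223659/104.7 = 2140 N·m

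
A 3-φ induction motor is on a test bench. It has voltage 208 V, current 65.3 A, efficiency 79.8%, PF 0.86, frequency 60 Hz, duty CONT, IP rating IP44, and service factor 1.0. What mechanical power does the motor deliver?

16.1 kW

P_in = √3·V·I·cosφ = 1.732 × 208 × 65.3 × 0.86 = 20231 W
P_out = η·P_in = 0.798 × 20231 = 16144 W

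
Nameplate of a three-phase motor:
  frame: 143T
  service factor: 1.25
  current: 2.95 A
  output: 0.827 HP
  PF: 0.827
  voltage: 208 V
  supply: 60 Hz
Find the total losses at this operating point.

262 W

P_in = √3·V·I·cosφ = 1.732×208×2.95×0.827 = 879 W
P_out = 0.827×746 = 617 W
Losses = P_in − P_out = 879 − 617 = 262 W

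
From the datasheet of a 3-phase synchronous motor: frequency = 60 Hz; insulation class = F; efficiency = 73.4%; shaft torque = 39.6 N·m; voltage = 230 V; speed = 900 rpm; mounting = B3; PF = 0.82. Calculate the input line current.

ω = 2π×900/60 = 94.25 rad/s; P_out = τω = 39.6 × 94.25 = 3732 W
P_in = P_out / η = 3732 / 0.734 = 5084 W
I_L = P_in / (√3·V_L·cosφ) = 5084 / (1.732 × 230 × 0.82) = 15.6 A

15.6 A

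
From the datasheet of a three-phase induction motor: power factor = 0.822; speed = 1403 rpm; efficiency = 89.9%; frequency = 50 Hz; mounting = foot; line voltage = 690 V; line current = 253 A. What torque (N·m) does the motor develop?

1520 N·m

P_in = √3·V·I·cosφ = 1.732 × 690 × 253 × 0.822 = 248536 W
P_out = η·P_in = 0.899 × 248536 = 223434 W
n = 1403 rpm
ω = 2π×1403/60 = 146.9 rad/s
τ = P_out/ω = 223434/146.9 = 1520 N·m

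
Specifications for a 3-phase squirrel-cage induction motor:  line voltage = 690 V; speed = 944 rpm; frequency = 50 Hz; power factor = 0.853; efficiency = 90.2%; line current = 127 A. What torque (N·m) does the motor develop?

1180 N·m

P_in = √3·V·I·cosφ = 1.732 × 690 × 127 × 0.853 = 129464 W
P_out = η·P_in = 0.902 × 129464 = 116777 W
n = 944 rpm
ω = 2π×944/60 = 98.86 rad/s
τ = P_out/ω = 116777/98.86 = 1180 N·m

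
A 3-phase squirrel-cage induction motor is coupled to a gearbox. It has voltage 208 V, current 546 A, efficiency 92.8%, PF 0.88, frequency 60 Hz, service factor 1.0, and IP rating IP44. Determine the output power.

P_in = √3·V·I·cosφ = 1.732 × 208 × 546 × 0.88 = 173096 W
P_out = η·P_in = 0.928 × 173096 = 160633 W

161 kW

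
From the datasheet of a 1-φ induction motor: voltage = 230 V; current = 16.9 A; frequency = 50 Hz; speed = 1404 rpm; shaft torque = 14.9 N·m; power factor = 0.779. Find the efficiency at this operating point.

72.3 %

ω = 2π × 1404/60 = 147 rad/s; P_out = τω = 14.9 × 147 = 2190 W
P_in = V·I·cosφ = 230 × 16.9 × 0.779 = 3028 W
η = P_out / P_in = 2190 / 3028 = 0.723 = 72.3%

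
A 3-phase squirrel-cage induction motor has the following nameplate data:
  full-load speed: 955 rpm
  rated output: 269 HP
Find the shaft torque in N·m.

2010 N·m

P_out = 269 × 746 = 200674 W
ω = 2π × 955/60 = 100 rad/s
τ = P_out/ω = 200674/100 = 2010 N·m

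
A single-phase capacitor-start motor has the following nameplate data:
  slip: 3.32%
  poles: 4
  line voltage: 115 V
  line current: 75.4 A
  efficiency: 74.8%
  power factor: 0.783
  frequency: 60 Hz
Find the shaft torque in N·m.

27.9 N·m

P_in = V·I·cosφ = 115 × 75.4 × 0.783 = 6789 W
P_out = η·P_in = 0.748 × 6789 = 5078 W
n_s = 120×60/4 = 1800 rpm; n = 1800×(1−0.0332) = 1740 rpm
ω = 2π×1740/60 = 182.2 rad/s
τ = P_out/ω = 5078/182.2 = 27.9 N·m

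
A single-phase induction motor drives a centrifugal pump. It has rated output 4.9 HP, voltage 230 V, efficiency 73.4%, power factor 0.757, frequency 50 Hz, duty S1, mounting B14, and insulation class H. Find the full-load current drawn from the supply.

28.6 A

P_out = 4.9 × 746 = 3655 W
P_in = P_out / η = 3655 / 0.734 = 4980 W
I = P_in / (V·cosφ) = 4980 / (230 × 0.757) = 28.6 A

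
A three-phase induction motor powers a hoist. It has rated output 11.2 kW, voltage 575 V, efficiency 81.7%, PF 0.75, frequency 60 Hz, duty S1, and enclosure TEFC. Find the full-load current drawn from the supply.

P_out = 11.2 kW = 11200 W
P_in = P_out / η = 11200 / 0.817 = 13709 W
I_L = P_in / (√3·V_L·cosφ) = 13709 / (1.732 × 575 × 0.75) = 18.4 A

18.4 A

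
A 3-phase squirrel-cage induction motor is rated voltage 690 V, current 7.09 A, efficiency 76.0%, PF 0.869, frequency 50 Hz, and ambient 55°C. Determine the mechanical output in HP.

P_in = √3·V·I·cosφ = 1.732 × 690 × 7.09 × 0.869 = 7363 W
P_out = η·P_in = 0.76 × 7363 = 5596 W
= 5596/746 = 7.5 HP

7.5 HP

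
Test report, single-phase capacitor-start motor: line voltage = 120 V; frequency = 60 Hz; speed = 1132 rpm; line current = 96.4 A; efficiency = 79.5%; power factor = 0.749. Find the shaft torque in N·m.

58.1 N·m

P_in = V·I·cosφ = 120 × 96.4 × 0.749 = 8664 W
P_out = η·P_in = 0.795 × 8664 = 6888 W
n = 1132 rpm
ω = 2π×1132/60 = 118.5 rad/s
τ = P_out/ω = 6888/118.5 = 58.1 N·m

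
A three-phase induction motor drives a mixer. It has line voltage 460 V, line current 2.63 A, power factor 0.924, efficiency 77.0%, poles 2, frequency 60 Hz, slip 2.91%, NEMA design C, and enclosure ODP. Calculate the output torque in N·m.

4.07 N·m

P_in = √3·V·I·cosφ = 1.732 × 460 × 2.63 × 0.924 = 1936 W
P_out = η·P_in = 0.77 × 1936 = 1491 W
n_s = 120×60/2 = 3600 rpm; n = 3600×(1−0.0291) = 3495 rpm
ω = 2π×3495/60 = 366 rad/s
τ = P_out/ω = 1491/366 = 4.07 N·m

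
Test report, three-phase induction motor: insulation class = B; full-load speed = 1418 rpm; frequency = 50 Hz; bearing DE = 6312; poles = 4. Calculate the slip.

n_s = 120f/p = 120×50/4 = 1500 rpm
s = (n_s − n)/n_s = (1500 − 1418)/1500 = 0.0547

5.47 %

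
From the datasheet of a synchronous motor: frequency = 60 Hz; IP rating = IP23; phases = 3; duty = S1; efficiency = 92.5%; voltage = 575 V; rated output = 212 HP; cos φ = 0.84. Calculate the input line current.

204 A

P_out = 212 × 746 = 158152 W
P_in = P_out / η = 158152 / 0.925 = 170975 W
I_L = P_in / (√3·V_L·cosφ) = 170975 / (1.732 × 575 × 0.84) = 204 A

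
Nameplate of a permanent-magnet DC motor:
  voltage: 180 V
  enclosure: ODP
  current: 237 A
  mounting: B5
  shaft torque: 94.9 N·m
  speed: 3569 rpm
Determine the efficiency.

ω = 2π × 3569/60 = 373.7 rad/s; P_out = τω = 94.9 × 373.7 = 35464 W
P_in = V·I = 180 × 237 = 42660 W
η = P_out / P_in = 35464 / 42660 = 0.831 = 83.1%

83.1 %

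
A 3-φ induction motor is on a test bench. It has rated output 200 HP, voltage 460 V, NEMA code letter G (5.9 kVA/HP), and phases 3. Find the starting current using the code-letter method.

1480 A

S_LR = 5.9 × 200 = 1180 kVA
I_LR = S_LR/(√3·V_L) = 1180000/(1.732×460) = 1480 A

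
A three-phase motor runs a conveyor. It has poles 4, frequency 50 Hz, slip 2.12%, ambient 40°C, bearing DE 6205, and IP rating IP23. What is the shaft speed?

n_s = 120f/p = 120×50/4 = 1500 rpm
n = n_s(1 − s) = 1500 × (1 − 0.0212) = 1468 rpm

1468 rpm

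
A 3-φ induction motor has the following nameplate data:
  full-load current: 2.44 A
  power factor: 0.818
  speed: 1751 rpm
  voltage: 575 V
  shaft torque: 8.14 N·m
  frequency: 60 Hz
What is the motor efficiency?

75.1 %

ω = 2π × 1751/60 = 183.4 rad/s; P_out = τω = 8.14 × 183.4 = 1493 W
P_in = √3·V_L·I_L·cosφ = 1.732 × 575 × 2.44 × 0.818 = 1988 W
η = P_out / P_in = 1493 / 1988 = 0.751 = 75.1%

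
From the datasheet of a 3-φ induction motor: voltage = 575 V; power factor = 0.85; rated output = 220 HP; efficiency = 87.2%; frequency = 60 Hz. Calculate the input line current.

222 A

P_out = 220 × 746 = 164120 W
P_in = P_out / η = 164120 / 0.872 = 188211 W
I_L = P_in / (√3·V_L·cosφ) = 188211 / (1.732 × 575 × 0.85) = 222 A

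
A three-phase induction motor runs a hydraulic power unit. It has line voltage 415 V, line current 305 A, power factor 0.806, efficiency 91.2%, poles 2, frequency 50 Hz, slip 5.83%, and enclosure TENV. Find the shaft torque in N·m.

P_in = √3·V·I·cosφ = 1.732 × 415 × 305 × 0.806 = 176698 W
P_out = η·P_in = 0.912 × 176698 = 161149 W
n_s = 120×50/2 = 3000 rpm; n = 3000×(1−0.0583) = 2825 rpm
ω = 2π×2825/60 = 295.8 rad/s
τ = P_out/ω = 161149/295.8 = 545 N·m

545 N·m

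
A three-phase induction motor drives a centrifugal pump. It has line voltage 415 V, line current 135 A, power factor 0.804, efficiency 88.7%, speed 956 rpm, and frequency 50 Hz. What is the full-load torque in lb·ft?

P_in = √3·V·I·cosφ = 1.732 × 415 × 135 × 0.804 = 78016 W
P_out = η·P_in = 0.887 × 78016 = 69200 W
n = 956 rpm
ω = 2π×956/60 = 100.1 rad/s
τ = P_out/ω = 69200/100.1 = 691.3 N·m
In lb·ft: 691.3/1.356 = 510 lb·ft

510 lb·ft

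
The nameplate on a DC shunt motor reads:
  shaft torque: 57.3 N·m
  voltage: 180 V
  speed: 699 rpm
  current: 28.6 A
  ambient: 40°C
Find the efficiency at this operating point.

ω = 2π × 699/60 = 73.2 rad/s; P_out = τω = 57.3 × 73.2 = 4194 W
P_in = V·I = 180 × 28.6 = 5148 W
η = P_out / P_in = 4194 / 5148 = 0.815 = 81.5%

81.5 %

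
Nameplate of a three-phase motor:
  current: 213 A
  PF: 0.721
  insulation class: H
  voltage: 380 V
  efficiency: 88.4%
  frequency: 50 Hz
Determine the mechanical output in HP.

P_in = √3·V·I·cosφ = 1.732 × 380 × 213 × 0.721 = 101076 W
P_out = η·P_in = 0.884 × 101076 = 89351 W
= 89351/746 = 120 HP

120 HP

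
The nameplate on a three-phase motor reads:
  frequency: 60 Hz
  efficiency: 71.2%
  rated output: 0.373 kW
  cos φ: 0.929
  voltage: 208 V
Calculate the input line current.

P_out = 0.373 kW = 373 W
P_in = P_out / η = 373 / 0.712 = 524 W
I_L = P_in / (√3·V_L·cosφ) = 524 / (1.732 × 208 × 0.929) = 1.57 A

1.57 A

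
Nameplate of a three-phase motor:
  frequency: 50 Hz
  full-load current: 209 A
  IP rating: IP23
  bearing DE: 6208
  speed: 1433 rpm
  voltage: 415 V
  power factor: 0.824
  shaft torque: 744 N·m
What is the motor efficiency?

ω = 2π × 1433/60 = 150.1 rad/s; P_out = τω = 744 × 150.1 = 111674 W
P_in = √3·V_L·I_L·cosφ = 1.732 × 415 × 209 × 0.824 = 123785 W
η = P_out / P_in = 111674 / 123785 = 0.902 = 90.2%

90.2 %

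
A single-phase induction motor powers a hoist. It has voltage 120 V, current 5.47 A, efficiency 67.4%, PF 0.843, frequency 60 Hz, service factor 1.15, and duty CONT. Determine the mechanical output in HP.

0.5 HP

P_in = V·I·cosφ = 120 × 5.47 × 0.843 = 553 W
P_out = η·P_in = 0.674 × 553 = 373 W
= 373/746 = 0.5 HP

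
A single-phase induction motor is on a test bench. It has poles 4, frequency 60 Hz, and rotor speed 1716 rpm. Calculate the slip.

4.7 %

n_s = 120f/p = 120×60/4 = 1800 rpm
s = (n_s − n)/n_s = (1800 − 1716)/1800 = 0.0467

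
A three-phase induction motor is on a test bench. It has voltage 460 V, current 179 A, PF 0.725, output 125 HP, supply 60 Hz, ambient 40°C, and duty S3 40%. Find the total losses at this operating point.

10.1 kW

P_in = √3·V·I·cosφ = 1.732×460×179×0.725 = 103394 W
P_out = 125×746 = 93250 W
Losses = P_in − P_out = 103394 − 93250 = 10144 W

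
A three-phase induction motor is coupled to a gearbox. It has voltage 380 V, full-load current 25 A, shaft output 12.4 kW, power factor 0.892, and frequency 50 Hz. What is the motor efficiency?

P_out = 12.4 kW = 12400 W
P_in = √3·V_L·I_L·cosφ = 1.732 × 380 × 25 × 0.892 = 14677 W
η = P_out / P_in = 12400 / 14677 = 0.845 = 84.5%

84.5 %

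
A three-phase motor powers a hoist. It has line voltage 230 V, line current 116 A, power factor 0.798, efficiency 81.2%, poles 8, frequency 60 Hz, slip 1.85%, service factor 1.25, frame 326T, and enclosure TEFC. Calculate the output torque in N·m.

324 N·m

P_in = √3·V·I·cosφ = 1.732 × 230 × 116 × 0.798 = 36875 W
P_out = η·P_in = 0.812 × 36875 = 29943 W
n_s = 120×60/8 = 900 rpm; n = 900×(1−0.0185) = 883 rpm
ω = 2π×883/60 = 92.47 rad/s
τ = P_out/ω = 29943/92.47 = 324 N·m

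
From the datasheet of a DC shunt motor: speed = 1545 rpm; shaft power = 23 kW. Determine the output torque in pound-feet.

105 lb·ft

ω = 2π × 1545/60 = 161.8 rad/s
τ = P/ω = 23000/161.8 = 142.2 N·m
In lb·ft: 142.2/1.356 = 105 lb·ft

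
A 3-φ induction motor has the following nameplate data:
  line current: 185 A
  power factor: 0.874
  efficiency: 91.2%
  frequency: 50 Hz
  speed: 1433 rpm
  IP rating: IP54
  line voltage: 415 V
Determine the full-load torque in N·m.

P_in = √3·V·I·cosφ = 1.732 × 415 × 185 × 0.874 = 116220 W
P_out = η·P_in = 0.912 × 116220 = 105993 W
n = 1433 rpm
ω = 2π×1433/60 = 150.1 rad/s
τ = P_out/ω = 105993/150.1 = 706 N·m

706 N·m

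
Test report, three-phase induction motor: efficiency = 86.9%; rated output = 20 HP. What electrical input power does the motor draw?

17.2 kW

P_out = 20 × 746 = 14920 W
P_in = P_out/η = 14920/0.869 = 17169 W = 17.2 kW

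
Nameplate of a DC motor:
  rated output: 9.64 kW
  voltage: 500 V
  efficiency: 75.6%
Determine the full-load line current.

25.5 A

P_out = 9.64 kW = 9640 W
P_in = P_out / η = 9640 / 0.756 = 12751 W
I = P_in / V = 12751 / 500 = 25.5 A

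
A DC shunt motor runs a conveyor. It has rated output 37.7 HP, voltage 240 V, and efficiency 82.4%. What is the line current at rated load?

P_out = 37.7 × 746 = 28124 W
P_in = P_out / η = 28124 / 0.824 = 34131 W
I = P_in / V = 34131 / 240 = 142 A

142 A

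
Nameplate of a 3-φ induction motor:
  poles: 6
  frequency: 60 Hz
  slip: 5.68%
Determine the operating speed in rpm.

1132 rpm

n_s = 120f/p = 120×60/6 = 1200 rpm
n = n_s(1 − s) = 1200 × (1 − 0.0568) = 1132 rpm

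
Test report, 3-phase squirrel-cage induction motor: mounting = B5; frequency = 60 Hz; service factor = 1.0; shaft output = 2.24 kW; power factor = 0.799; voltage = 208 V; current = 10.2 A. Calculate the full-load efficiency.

P_out = 2.24 kW = 2240 W
P_in = √3·V_L·I_L·cosφ = 1.732 × 208 × 10.2 × 0.799 = 2936 W
η = P_out / P_in = 2240 / 2936 = 0.763 = 76.3%

76.3 %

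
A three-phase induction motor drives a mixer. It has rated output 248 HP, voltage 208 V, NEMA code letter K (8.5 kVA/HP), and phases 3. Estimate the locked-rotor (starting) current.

5850 A

S_LR = 8.5 × 248 = 2108 kVA
I_LR = S_LR/(√3·V_L) = 2108000/(1.732×208) = 5850 A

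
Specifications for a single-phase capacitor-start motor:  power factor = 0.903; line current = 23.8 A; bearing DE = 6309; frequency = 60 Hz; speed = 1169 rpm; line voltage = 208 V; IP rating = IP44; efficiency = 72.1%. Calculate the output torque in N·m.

P_in = V·I·cosφ = 208 × 23.8 × 0.903 = 4470 W
P_out = η·P_in = 0.721 × 4470 = 3223 W
n = 1169 rpm
ω = 2π×1169/60 = 122.4 rad/s
τ = P_out/ω = 3223/122.4 = 26.3 N·m

26.3 N·m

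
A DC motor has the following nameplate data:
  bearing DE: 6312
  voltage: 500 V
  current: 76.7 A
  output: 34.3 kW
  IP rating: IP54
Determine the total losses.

4050 W

P_in = V·I = 500×76.7 = 38350 W
P_out = 34300 W
Losses = P_in − P_out = 38350 − 34300 = 4050 W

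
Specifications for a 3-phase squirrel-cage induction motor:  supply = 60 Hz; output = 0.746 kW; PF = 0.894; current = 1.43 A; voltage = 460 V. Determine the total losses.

273 W

P_in = √3·V·I·cosφ = 1.732×460×1.43×0.894 = 1019 W
P_out = 746 W
Losses = P_in − P_out = 1019 − 746 = 273 W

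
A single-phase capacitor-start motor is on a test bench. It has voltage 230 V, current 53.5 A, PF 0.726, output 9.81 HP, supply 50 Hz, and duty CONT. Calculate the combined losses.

P_in = V·I·cosφ = 230×53.5×0.726 = 8933 W
P_out = 9.81×746 = 7318 W
Losses = P_in − P_out = 8933 − 7318 = 1615 W

1.62 kW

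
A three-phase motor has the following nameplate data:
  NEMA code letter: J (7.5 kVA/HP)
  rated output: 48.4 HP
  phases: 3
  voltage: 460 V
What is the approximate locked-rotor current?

456 A

S_LR = 7.5 × 48.4 = 363 kVA
I_LR = S_LR/(√3·V_L) = 363000/(1.732×460) = 456 A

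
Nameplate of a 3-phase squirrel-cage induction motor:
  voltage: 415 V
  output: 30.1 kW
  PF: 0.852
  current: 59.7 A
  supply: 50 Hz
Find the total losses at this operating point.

6.46 kW

P_in = √3·V·I·cosφ = 1.732×415×59.7×0.852 = 36560 W
P_out = 30100 W
Losses = P_in − P_out = 36560 − 30100 = 6460 W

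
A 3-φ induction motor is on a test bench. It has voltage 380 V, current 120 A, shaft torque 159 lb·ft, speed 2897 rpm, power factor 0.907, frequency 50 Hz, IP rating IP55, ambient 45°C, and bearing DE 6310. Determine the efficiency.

τ = 159 lb·ft × 1.356 = 215.6 N·m
ω = 2π × 2897/60 = 303.4 rad/s; P_out = τω = 215.6 × 303.4 = 65413 W
P_in = √3·V_L·I_L·cosφ = 1.732 × 380 × 120 × 0.907 = 71634 W
η = P_out / P_in = 65413 / 71634 = 0.913 = 91.3%

91.3 %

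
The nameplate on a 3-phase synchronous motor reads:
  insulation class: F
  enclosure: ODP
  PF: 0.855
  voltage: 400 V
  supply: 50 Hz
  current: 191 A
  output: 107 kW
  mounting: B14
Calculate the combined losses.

6.14 kW

P_in = √3·V·I·cosφ = 1.732×400×191×0.855 = 113138 W
P_out = 107000 W
Losses = P_in − P_out = 113138 − 107000 = 6138 W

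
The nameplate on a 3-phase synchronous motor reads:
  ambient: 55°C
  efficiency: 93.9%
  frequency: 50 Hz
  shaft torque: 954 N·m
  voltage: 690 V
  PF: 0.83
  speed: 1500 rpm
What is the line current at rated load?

ω = 2π×1500/60 = 157.1 rad/s; P_out = τω = 954 × 157.1 = 149873 W
P_in = P_out / η = 149873 / 0.939 = 159609 W
I_L = P_in / (√3·V_L·cosφ) = 159609 / (1.732 × 690 × 0.83) = 161 A

161 A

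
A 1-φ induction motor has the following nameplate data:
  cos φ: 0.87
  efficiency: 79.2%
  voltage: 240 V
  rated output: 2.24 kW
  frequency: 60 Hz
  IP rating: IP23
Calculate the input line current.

P_out = 2.24 kW = 2240 W
P_in = P_out / η = 2240 / 0.792 = 2828 W
I = P_in / (V·cosφ) = 2828 / (240 × 0.87) = 13.5 A

13.5 A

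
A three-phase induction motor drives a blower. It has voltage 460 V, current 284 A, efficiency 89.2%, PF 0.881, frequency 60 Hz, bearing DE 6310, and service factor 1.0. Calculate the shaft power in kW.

178 kW

P_in = √3·V·I·cosφ = 1.732 × 460 × 284 × 0.881 = 199343 W
P_out = η·P_in = 0.892 × 199343 = 177814 W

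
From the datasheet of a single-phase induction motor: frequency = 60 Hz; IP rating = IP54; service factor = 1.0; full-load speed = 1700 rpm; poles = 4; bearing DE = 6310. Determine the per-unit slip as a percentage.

5.6 %

n_s = 120f/p = 120×60/4 = 1800 rpm
s = (n_s − n)/n_s = (1800 − 1700)/1800 = 0.0556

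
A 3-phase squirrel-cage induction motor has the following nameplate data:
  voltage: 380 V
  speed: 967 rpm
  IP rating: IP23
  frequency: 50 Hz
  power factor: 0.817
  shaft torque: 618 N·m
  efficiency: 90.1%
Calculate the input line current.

129 A

ω = 2π×967/60 = 101.3 rad/s; P_out = τω = 618 × 101.3 = 62603 W
P_in = P_out / η = 62603 / 0.901 = 69482 W
I_L = P_in / (√3·V_L·cosφ) = 69482 / (1.732 × 380 × 0.817) = 129 A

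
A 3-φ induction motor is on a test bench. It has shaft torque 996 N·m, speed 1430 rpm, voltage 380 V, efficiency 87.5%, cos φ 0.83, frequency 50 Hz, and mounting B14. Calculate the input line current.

ω = 2π×1430/60 = 149.7 rad/s; P_out = τω = 996 × 149.7 = 149101 W
P_in = P_out / η = 149101 / 0.875 = 170401 W
I_L = P_in / (√3·V_L·cosφ) = 170401 / (1.732 × 380 × 0.83) = 312 A

312 A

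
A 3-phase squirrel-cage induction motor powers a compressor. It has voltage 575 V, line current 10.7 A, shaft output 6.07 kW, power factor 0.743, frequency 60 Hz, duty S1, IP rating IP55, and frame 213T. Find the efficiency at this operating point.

P_out = 6.07 kW = 6070 W
P_in = √3·V_L·I_L·cosφ = 1.732 × 575 × 10.7 × 0.743 = 7918 W
η = P_out / P_in = 6070 / 7918 = 0.767 = 76.7%

76.7 %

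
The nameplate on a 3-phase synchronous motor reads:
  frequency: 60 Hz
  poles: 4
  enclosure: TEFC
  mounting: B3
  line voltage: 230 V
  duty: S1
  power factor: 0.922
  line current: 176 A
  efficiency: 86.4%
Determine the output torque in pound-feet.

P_in = √3·V·I·cosφ = 1.732 × 230 × 176 × 0.922 = 64643 W
P_out = η·P_in = 0.864 × 64643 = 55852 W
n = n_s = 120×60/4 = 1800 rpm (synchronous)
ω = 2π×1800/60 = 188.5 rad/s
τ = P_out/ω = 55852/188.5 = 296.3 N·m
In lb·ft: 296.3/1.356 = 219 lb·ft

219 lb·ft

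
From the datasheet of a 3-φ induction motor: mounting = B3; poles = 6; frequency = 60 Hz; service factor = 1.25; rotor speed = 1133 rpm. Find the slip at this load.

5.6 %

n_s = 120f/p = 120×60/6 = 1200 rpm
s = (n_s − n)/n_s = (1200 − 1133)/1200 = 0.0558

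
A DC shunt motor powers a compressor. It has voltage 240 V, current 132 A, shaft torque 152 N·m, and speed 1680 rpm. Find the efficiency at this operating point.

ω = 2π × 1680/60 = 175.9 rad/s; P_out = τω = 152 × 175.9 = 26737 W
P_in = V·I = 240 × 132 = 31680 W
η = P_out / P_in = 26737 / 31680 = 0.844 = 84.4%

84.4 %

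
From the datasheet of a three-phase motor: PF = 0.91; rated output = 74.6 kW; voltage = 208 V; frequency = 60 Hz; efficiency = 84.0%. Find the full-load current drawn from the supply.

271 A

P_out = 74.6 kW = 74600 W
P_in = P_out / η = 74600 / 0.840 = 88810 W
I_L = P_in / (√3·V_L·cosφ) = 88810 / (1.732 × 208 × 0.91) = 271 A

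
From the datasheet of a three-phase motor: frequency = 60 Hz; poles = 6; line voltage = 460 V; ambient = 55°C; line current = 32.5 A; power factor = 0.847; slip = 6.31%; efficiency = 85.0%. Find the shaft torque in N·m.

158 N·m

P_in = √3·V·I·cosφ = 1.732 × 460 × 32.5 × 0.847 = 21932 W
P_out = η·P_in = 0.85 × 21932 = 18642 W
n_s = 120×60/6 = 1200 rpm; n = 1200×(1−0.0631) = 1124 rpm
ω = 2π×1124/60 = 117.7 rad/s
τ = P_out/ω = 18642/117.7 = 158 N·m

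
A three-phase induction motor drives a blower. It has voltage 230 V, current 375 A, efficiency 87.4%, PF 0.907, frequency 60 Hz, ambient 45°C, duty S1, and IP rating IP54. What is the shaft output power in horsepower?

159 HP

P_in = √3·V·I·cosφ = 1.732 × 230 × 375 × 0.907 = 135492 W
P_out = η·P_in = 0.874 × 135492 = 118420 W
= 118420/746 = 159 HP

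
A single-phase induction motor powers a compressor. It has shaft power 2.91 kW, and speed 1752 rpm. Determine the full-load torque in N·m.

15.9 N·m

ω = 2π × 1752/60 = 183.5 rad/s
τ = P/ω = 2910/183.5 = 15.9 N·m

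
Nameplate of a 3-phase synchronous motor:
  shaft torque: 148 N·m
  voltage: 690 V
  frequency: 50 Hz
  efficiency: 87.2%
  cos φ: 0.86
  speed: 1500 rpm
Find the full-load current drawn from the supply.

ω = 2π×1500/60 = 157.1 rad/s; P_out = τω = 148 × 157.1 = 23251 W
P_in = P_out / η = 23251 / 0.872 = 26664 W
I_L = P_in / (√3·V_L·cosφ) = 26664 / (1.732 × 690 × 0.86) = 25.9 A

25.9 A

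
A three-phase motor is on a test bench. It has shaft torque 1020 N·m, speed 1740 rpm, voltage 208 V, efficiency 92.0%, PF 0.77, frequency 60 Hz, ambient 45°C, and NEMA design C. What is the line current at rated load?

ω = 2π×1740/60 = 182.2 rad/s; P_out = τω = 1020 × 182.2 = 185844 W
P_in = P_out / η = 185844 / 0.920 = 202004 W
I_L = P_in / (√3·V_L·cosφ) = 202004 / (1.732 × 208 × 0.77) = 728 A

728 A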